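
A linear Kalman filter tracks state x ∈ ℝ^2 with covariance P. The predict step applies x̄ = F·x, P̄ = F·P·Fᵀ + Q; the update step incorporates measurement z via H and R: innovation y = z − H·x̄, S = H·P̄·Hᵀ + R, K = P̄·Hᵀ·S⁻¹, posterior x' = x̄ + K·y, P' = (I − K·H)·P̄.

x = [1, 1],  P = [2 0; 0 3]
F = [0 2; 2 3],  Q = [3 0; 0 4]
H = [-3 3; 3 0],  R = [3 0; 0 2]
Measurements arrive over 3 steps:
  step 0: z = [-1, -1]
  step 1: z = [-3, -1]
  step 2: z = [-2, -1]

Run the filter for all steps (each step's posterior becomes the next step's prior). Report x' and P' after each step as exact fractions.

step 0: x̄ = F·x = [2, 5]
step 0: P̄ = F·P·Fᵀ + Q = [15 18; 18 39]
step 0: y = z − H·x̄ = [-10, -7]
step 0: S = H·P̄·Hᵀ + R = [165 27; 27 137]
step 0: K = P̄·Hᵀ·S⁻¹ = [3/3646 1197/3646; 2391/7292 2403/7292]
step 0: x' = x̄ + K·y = [-1117/3646, -4271/7292]
step 0: P' = (I − K·H)·P̄ = [399/1823 801/3646; 801/3646 3993/7292]
step 1: x̄ = F·x = [-4271/3646, -17281/7292]
step 1: P̄ = F·P·Fᵀ + Q = [9462/1823 15183/3646; 15183/3646 90713/7292]
step 1: y = z − H·x̄ = [4341/7292, 9167/3646]
step 1: S = H·P̄·Hᵀ + R = [632337/7292 -33669/3646; -33669/3646 88804/1823]
step 1: K = P̄·Hᵀ·S⁻¹ = [-14964/10060423 3212955/10060423; 3220105/10060423 3190509/10060423]
step 1: x' = x̄ + K·y = [-3715685/10060423, -13903031/10060423]
step 1: P' = (I − K·H)·P̄ = [2141970/10060423 2127006/10060423; 2127006/10060423 5347111/10060423]
step 2: x̄ = F·x = [-27806062/10060423, -49140463/10060423]
step 2: P̄ = F·P·Fᵀ + Q = [51569713/10060423 40590690/10060423; 40590690/10060423 122457643/10060423]
step 2: y = z − H·x̄ = [43882357/10060423, 73357763/10060423]
step 2: S = H·P̄·Hᵀ + R = [865795053/10060423 -98811207/10060423; -98811207/10060423 484248263/10060423]
step 2: K = P̄·Hᵀ·S⁻¹ = [-10979023/6783944305 2165115318/6783944305; 4339255403/13567888610 4297293567/13567888610]
step 2: x' = x̄ + K·y = [-3010663169/6783944305, -8005415403/6783944305]
step 2: P' = (I − K·H)·P̄ = [1443410212/6783944305 1432431189/6783944305; 1432431189/6783944305 7204117781/13567888610]

step 0: x' = [-1117/3646, -4271/7292], P' = [399/1823 801/3646; 801/3646 3993/7292]
step 1: x' = [-3715685/10060423, -13903031/10060423], P' = [2141970/10060423 2127006/10060423; 2127006/10060423 5347111/10060423]
step 2: x' = [-3010663169/6783944305, -8005415403/6783944305], P' = [1443410212/6783944305 1432431189/6783944305; 1432431189/6783944305 7204117781/13567888610]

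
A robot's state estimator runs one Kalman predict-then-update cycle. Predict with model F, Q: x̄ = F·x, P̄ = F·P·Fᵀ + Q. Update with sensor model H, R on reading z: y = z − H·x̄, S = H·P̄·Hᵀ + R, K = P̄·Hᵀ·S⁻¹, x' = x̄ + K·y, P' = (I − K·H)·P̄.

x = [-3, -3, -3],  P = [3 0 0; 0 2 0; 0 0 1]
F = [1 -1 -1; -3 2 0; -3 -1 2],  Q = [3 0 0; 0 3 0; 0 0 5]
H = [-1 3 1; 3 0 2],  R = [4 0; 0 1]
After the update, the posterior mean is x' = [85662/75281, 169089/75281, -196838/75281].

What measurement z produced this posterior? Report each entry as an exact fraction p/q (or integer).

x̄ = F·x = [3, 3, 6]
P̄ = F·P·Fᵀ + Q = [9 -13 -9; -13 38 23; -9 23 38]
S = H·P̄·Hᵀ + R = [627 61; 61 126]
K = P̄·Hᵀ·S⁻¹ = [-7731/75281 9120/75281; 18473/75281 -4761/75281; 11627/75281 23647/75281]
x' − x̄ = [-140181/75281, -56754/75281, -648524/75281] = K·y
y = (KᵀK)⁻¹·Kᵀ·(x' − x̄) = [-9, -23]
z = y + H·x̄ = [-9, -23] + [12, 21] = [3, -2]

z = [3, -2]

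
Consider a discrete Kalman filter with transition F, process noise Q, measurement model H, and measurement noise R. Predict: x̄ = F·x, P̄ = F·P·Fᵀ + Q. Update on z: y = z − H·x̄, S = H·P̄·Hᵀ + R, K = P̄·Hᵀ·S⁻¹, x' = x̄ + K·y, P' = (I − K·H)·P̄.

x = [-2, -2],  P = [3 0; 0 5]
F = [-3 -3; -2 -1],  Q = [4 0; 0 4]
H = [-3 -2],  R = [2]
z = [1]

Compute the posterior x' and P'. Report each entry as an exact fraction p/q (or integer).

x̄ = F·x = [12, 6]
P̄ = F·P·Fᵀ + Q = [76 33; 33 21]
y = z − H·x̄ = [49]
S = H·P̄·Hᵀ + R = [1166]
K = P̄·Hᵀ·S⁻¹ = [-147/583; -141/1166]
x' = x̄ + K·y = [-207/583, 87/1166]
P' = (I − K·H)·P̄ = [1090/583 -1488/583; -1488/583 4605/1166]

x' = [-207/583, 87/1166]
P' = [1090/583 -1488/583; -1488/583 4605/1166]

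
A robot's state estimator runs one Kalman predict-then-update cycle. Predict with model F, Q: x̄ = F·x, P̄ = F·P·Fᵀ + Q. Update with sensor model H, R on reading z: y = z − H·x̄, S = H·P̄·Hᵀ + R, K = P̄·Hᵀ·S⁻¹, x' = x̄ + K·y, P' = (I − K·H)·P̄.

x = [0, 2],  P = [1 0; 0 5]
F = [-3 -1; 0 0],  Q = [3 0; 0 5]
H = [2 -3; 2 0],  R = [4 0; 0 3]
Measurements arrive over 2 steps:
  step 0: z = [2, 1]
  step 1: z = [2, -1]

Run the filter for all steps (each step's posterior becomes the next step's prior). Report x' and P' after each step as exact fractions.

step 0: x' = [1576/3683, -1290/3683], P' = [2499/3683 1530/3683; 1530/3683 2440/3683]
step 1: x' = [-4389146/9934681, -8769690/9934681], P' = [6638520/9934681 4064400/9934681; 4064400/9934681 6543380/9934681]

step 0: x̄ = F·x = [-2, 0]
step 0: P̄ = F·P·Fᵀ + Q = [17 0; 0 5]
step 0: y = z − H·x̄ = [6, 5]
step 0: S = H·P̄·Hᵀ + R = [117 68; 68 71]
step 0: K = P̄·Hᵀ·S⁻¹ = [102/3683 1666/3683; -1065/3683 1020/3683]
step 0: x' = x̄ + K·y = [1576/3683, -1290/3683]
step 0: P' = (I − K·H)·P̄ = [2499/3683 1530/3683; 1530/3683 2440/3683]
step 1: x̄ = F·x = [-3438/3683, 0]
step 1: P̄ = F·P·Fᵀ + Q = [45160/3683 0; 0 5]
step 1: y = z − H·x̄ = [14242/3683, 3193/3683]
step 1: S = H·P̄·Hᵀ + R = [361107/3683 180640/3683; 180640/3683 191689/3683]
step 1: K = P̄·Hᵀ·S⁻¹ = [270960/9934681 4425680/9934681; -2875335/9934681 2709600/9934681]
step 1: x' = x̄ + K·y = [-4389146/9934681, -8769690/9934681]
step 1: P' = (I − K·H)·P̄ = [6638520/9934681 4064400/9934681; 4064400/9934681 6543380/9934681]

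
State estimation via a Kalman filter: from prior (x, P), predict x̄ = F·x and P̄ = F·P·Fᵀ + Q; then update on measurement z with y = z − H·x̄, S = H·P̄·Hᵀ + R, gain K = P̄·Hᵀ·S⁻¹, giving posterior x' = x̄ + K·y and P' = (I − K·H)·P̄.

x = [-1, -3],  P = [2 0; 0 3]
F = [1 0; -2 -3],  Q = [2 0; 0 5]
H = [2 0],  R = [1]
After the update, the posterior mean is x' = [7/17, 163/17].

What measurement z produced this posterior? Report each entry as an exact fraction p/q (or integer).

x̄ = F·x = [-1, 11]
P̄ = F·P·Fᵀ + Q = [4 -4; -4 40]
S = H·P̄·Hᵀ + R = [17]
K = P̄·Hᵀ·S⁻¹ = [8/17; -8/17]
x' − x̄ = [24/17, -24/17] = K·y
y = (KᵀK)⁻¹·Kᵀ·(x' − x̄) = [3]
z = y + H·x̄ = [3] + [-2] = [1]

z = [1]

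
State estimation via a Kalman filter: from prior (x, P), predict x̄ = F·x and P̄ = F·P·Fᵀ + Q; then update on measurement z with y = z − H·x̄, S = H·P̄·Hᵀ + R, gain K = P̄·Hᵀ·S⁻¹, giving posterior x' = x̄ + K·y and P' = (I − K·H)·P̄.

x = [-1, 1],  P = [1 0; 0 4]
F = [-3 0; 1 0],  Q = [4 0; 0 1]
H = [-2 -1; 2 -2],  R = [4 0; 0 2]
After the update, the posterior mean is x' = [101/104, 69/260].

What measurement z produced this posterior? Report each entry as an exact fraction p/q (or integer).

z = [-3, 1]

x̄ = F·x = [3, -1]
P̄ = F·P·Fᵀ + Q = [13 -3; -3 2]
S = H·P̄·Hᵀ + R = [46 -54; -54 86]
K = P̄·Hᵀ·S⁻¹ = [-25/104 23/104; -49/260 -61/260]
x' − x̄ = [-211/104, 329/260] = K·y
y = (KᵀK)⁻¹·Kᵀ·(x' − x̄) = [2, -7]
z = y + H·x̄ = [2, -7] + [-5, 8] = [-3, 1]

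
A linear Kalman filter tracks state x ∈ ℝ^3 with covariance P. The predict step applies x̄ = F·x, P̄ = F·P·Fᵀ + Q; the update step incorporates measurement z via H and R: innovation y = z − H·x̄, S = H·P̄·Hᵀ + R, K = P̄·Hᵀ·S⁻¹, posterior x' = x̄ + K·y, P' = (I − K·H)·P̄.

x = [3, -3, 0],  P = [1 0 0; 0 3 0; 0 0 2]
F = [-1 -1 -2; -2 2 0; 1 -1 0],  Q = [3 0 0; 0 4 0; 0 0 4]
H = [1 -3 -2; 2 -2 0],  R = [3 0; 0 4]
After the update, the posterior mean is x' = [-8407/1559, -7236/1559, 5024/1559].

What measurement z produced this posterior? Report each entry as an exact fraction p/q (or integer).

x̄ = F·x = [0, -12, 6]
P̄ = F·P·Fᵀ + Q = [15 -4 2; -4 20 -8; 2 -8 8]
S = H·P̄·Hᵀ + R = [150 142; 142 176]
K = P̄·Hᵀ·S⁻¹ = [-337/1559 1217/3118; -408/1559 -96/1559; -270/1559 395/1559]
x' − x̄ = [-8407/1559, 11472/1559, -4330/1559] = K·y
y = (KᵀK)⁻¹·Kᵀ·(x' − x̄) = [-22, -26]
z = y + H·x̄ = [-22, -26] + [24, 24] = [2, -2]

z = [2, -2]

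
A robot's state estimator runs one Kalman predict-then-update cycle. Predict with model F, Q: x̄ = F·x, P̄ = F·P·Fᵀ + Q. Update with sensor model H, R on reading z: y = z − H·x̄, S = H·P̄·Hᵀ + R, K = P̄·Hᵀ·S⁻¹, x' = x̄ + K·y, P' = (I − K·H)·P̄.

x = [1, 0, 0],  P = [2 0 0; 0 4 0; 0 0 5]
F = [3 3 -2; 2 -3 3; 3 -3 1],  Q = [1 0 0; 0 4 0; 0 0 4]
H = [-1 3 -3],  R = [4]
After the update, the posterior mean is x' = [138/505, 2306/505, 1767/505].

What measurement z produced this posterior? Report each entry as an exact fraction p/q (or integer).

x̄ = F·x = [3, 2, 3]
P̄ = F·P·Fᵀ + Q = [75 -54 -28; -54 93 63; -28 63 63]
S = H·P̄·Hᵀ + R = [505]
K = P̄·Hᵀ·S⁻¹ = [-153/505; 144/505; 28/505]
x' − x̄ = [-1377/505, 1296/505, 252/505] = K·y
y = (KᵀK)⁻¹·Kᵀ·(x' − x̄) = [9]
z = y + H·x̄ = [9] + [-6] = [3]

z = [3]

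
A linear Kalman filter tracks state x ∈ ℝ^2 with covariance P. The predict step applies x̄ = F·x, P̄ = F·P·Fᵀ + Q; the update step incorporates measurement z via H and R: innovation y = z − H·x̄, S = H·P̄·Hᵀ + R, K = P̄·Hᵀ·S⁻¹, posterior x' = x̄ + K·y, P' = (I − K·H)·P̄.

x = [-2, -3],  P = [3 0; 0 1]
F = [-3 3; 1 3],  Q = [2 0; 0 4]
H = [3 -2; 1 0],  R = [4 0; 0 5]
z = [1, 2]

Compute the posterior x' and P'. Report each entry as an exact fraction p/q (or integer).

x' = [-3911/2317, -8111/2317]
P' = [6460/2317 9120/2317; 9120/2317 15056/2317]

x̄ = F·x = [-3, -11]
P̄ = F·P·Fᵀ + Q = [38 0; 0 16]
y = z − H·x̄ = [-12, 5]
S = H·P̄·Hᵀ + R = [410 114; 114 43]
K = P̄·Hᵀ·S⁻¹ = [285/2317 1292/2317; -688/2317 1824/2317]
x' = x̄ + K·y = [-3911/2317, -8111/2317]
P' = (I − K·H)·P̄ = [6460/2317 9120/2317; 9120/2317 15056/2317]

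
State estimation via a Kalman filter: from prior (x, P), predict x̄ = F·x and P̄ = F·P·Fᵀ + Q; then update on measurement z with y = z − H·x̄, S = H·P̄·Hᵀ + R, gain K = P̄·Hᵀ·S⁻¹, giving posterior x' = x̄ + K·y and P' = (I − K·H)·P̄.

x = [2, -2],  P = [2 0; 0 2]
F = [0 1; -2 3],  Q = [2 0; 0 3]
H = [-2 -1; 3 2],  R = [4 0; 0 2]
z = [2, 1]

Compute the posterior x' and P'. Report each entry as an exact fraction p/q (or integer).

x̄ = F·x = [-2, -10]
P̄ = F·P·Fᵀ + Q = [4 6; 6 29]
y = z − H·x̄ = [-12, 27]
S = H·P̄·Hᵀ + R = [73 -124; -124 226]
K = P̄·Hᵀ·S⁻¹ = [-94/561 8/561; 79/561 232/561]
x' = x̄ + K·y = [74/187, -98/187]
P' = (I − K·H)·P̄ = [736/561 -1096/561; -1096/561 1876/561]

x' = [74/187, -98/187]
P' = [736/561 -1096/561; -1096/561 1876/561]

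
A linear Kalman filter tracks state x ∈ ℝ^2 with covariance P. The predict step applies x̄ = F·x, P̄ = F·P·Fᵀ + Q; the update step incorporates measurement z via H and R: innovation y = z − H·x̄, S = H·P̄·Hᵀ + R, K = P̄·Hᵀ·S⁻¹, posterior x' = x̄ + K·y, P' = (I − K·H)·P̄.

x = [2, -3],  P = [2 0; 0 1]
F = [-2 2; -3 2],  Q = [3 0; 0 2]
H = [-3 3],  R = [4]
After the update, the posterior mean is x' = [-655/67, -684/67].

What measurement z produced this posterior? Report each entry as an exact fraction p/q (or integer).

z = [-1]

x̄ = F·x = [-10, -12]
P̄ = F·P·Fᵀ + Q = [15 16; 16 24]
S = H·P̄·Hᵀ + R = [67]
K = P̄·Hᵀ·S⁻¹ = [3/67; 24/67]
x' − x̄ = [15/67, 120/67] = K·y
y = (KᵀK)⁻¹·Kᵀ·(x' − x̄) = [5]
z = y + H·x̄ = [5] + [-6] = [-1]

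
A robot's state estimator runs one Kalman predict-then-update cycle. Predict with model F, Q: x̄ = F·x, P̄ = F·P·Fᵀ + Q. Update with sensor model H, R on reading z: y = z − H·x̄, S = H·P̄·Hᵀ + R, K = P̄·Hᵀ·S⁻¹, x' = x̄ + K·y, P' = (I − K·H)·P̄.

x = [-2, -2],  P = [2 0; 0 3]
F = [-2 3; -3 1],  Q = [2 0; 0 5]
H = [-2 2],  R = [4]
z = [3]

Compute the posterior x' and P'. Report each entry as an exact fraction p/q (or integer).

x̄ = F·x = [-2, 4]
P̄ = F·P·Fᵀ + Q = [37 21; 21 26]
y = z − H·x̄ = [-9]
S = H·P̄·Hᵀ + R = [88]
K = P̄·Hᵀ·S⁻¹ = [-4/11; 5/44]
x' = x̄ + K·y = [14/11, 131/44]
P' = (I − K·H)·P̄ = [279/11 271/11; 271/11 547/22]

x' = [14/11, 131/44]
P' = [279/11 271/11; 271/11 547/22]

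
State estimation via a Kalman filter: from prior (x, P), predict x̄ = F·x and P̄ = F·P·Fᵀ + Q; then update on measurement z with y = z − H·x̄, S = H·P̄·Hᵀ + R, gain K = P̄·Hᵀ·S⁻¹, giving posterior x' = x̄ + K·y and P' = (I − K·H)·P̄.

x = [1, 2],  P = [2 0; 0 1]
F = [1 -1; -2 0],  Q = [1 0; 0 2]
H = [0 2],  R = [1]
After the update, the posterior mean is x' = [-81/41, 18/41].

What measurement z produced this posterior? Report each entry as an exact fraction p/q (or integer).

z = [1]

x̄ = F·x = [-1, -2]
P̄ = F·P·Fᵀ + Q = [4 -4; -4 10]
S = H·P̄·Hᵀ + R = [41]
K = P̄·Hᵀ·S⁻¹ = [-8/41; 20/41]
x' − x̄ = [-40/41, 100/41] = K·y
y = (KᵀK)⁻¹·Kᵀ·(x' − x̄) = [5]
z = y + H·x̄ = [5] + [-4] = [1]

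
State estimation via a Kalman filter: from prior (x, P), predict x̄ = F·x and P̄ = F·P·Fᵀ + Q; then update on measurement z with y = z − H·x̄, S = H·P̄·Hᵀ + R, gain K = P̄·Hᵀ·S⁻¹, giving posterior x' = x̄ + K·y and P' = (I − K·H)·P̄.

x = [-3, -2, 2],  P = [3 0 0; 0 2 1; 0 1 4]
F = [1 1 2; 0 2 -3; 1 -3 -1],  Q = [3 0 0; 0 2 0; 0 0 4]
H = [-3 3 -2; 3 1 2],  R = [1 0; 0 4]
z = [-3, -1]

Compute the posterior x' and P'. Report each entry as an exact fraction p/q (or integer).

x̄ = F·x = [-1, -10, 1]
P̄ = F·P·Fᵀ + Q = [28 -19 -18; -19 34 7; -18 7 35]
y = z − H·x̄ = [26, 10]
S = H·P̄·Hᵀ + R = [741 -160; -160 128]
K = P̄·Hᵀ·S⁻¹ = [-275/2164 4689/69248; 535/2164 16531/69248; 135/2164 17843/69248]
x' = x̄ + K·y = [-125579/34624, -41025/34624, 179999/34624]
P' = (I − K·H)·P̄ = [878963/69248 2489/69248 -1310311/69248; 2489/69248 20811/69248 18923/69248; -1310311/69248 18923/69248 1991691/69248]

x' = [-125579/34624, -41025/34624, 179999/34624]
P' = [878963/69248 2489/69248 -1310311/69248; 2489/69248 20811/69248 18923/69248; -1310311/69248 18923/69248 1991691/69248]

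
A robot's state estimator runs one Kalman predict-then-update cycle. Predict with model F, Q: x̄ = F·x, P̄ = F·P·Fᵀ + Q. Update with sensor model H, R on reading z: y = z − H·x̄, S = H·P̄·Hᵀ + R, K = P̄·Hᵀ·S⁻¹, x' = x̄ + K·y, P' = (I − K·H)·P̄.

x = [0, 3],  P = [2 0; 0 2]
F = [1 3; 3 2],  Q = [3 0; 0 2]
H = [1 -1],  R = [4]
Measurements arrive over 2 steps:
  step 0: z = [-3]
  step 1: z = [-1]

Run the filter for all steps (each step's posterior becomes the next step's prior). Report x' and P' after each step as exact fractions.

step 0: x̄ = F·x = [9, 6]
step 0: P̄ = F·P·Fᵀ + Q = [23 18; 18 28]
step 0: y = z − H·x̄ = [-6]
step 0: S = H·P̄·Hᵀ + R = [19]
step 0: K = P̄·Hᵀ·S⁻¹ = [5/19; -10/19]
step 0: x' = x̄ + K·y = [141/19, 174/19]
step 0: P' = (I − K·H)·P̄ = [412/19 392/19; 392/19 432/19]
step 1: x̄ = F·x = [663/19, 771/19]
step 1: P̄ = F·P·Fᵀ + Q = [6709/19 8140/19; 8140/19 10178/19]
step 1: y = z − H·x̄ = [89/19]
step 1: S = H·P̄·Hᵀ + R = [683/19]
step 1: K = P̄·Hᵀ·S⁻¹ = [-1431/683; -2038/683]
step 1: x' = x̄ + K·y = [17130/683, 18169/683]
step 1: P' = (I − K·H)·P̄ = [133394/683 139118/683; 139118/683 147270/683]

step 0: x' = [141/19, 174/19], P' = [412/19 392/19; 392/19 432/19]
step 1: x' = [17130/683, 18169/683], P' = [133394/683 139118/683; 139118/683 147270/683]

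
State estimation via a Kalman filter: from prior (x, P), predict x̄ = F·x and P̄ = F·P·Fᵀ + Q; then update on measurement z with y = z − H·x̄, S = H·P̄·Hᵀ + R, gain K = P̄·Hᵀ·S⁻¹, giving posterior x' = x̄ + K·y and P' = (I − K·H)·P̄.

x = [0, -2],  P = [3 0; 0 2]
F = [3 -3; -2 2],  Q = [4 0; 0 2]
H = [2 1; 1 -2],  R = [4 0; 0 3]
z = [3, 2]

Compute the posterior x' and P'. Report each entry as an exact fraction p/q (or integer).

x̄ = F·x = [6, -4]
P̄ = F·P·Fᵀ + Q = [49 -30; -30 22]
y = z − H·x̄ = [-5, -12]
S = H·P̄·Hᵀ + R = [102 144; 144 260]
K = P̄·Hᵀ·S⁻¹ = [248/723 221/964; 97/723 -173/482]
x' = x̄ + K·y = [1109/723, -263/723]
P' = (I − K·H)·P̄ = [1985/2892 -1/1446; -1/1446 389/723]

x' = [1109/723, -263/723]
P' = [1985/2892 -1/1446; -1/1446 389/723]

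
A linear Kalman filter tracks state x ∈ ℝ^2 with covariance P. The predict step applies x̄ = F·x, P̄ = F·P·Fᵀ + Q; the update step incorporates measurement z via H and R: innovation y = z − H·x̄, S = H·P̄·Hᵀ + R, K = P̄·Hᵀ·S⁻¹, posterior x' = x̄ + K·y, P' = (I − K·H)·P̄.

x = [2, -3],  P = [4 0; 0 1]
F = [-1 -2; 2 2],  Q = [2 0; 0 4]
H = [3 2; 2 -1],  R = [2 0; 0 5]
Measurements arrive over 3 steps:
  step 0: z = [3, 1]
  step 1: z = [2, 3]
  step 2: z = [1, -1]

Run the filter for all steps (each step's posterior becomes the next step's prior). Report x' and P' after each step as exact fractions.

step 0: x' = [245/286, 47/143], P' = [553/1287 -218/429; -218/429 148/143]
step 1: x' = [75383/93343, -16428/93343], P' = [694894/1773517 -777332/1773517; -777332/1773517 1607956/1773517]
step 2: x' = [-224475725/1154493001, 931845366/1154493001], P' = [449227224/1154493001 -501994132/1154493001; -501994132/1154493001 1041546356/1154493001]

step 0: x̄ = F·x = [4, -2]
step 0: P̄ = F·P·Fᵀ + Q = [10 -12; -12 24]
step 0: y = z − H·x̄ = [-5, -9]
step 0: S = H·P̄·Hᵀ + R = [44 0; 0 117]
step 0: K = P̄·Hᵀ·S⁻¹ = [3/22 32/117; 3/11 -16/39]
step 0: x' = x̄ + K·y = [245/286, 47/143]
step 0: P' = (I − K·H)·P̄ = [553/1287 -218/429; -218/429 148/143]
step 1: x̄ = F·x = [-433/286, 339/143]
step 1: P̄ = F·P·Fᵀ + Q = [5839/1287 -2510/1287; -2510/1287 7456/1287]
step 1: y = z − H·x̄ = [515/286, 1201/143]
step 1: S = H·P̄·Hᵀ + R = [54829/1287 17612/1287; 17612/1287 47287/1287]
step 1: K = P̄·Hᵀ·S⁻¹ = [265009/1773517 433424/1773517; 441958/1773517 -632524/1773517]
step 1: x' = x̄ + K·y = [75383/93343, -16428/93343]
step 1: P' = (I − K·H)·P̄ = [694894/1773517 -777332/1773517; -777332/1773517 1607956/1773517]
step 2: x̄ = F·x = [-42527/93343, 117910/93343]
step 2: P̄ = F·P·Fᵀ + Q = [7564424/1773517 -3157620/1773517; -3157620/1773517 10086812/1773517]
step 2: y = z − H·x̄ = [-14896/93343, 109621/93343]
step 2: S = H·P̄·Hᵀ + R = [74082658/1773517 22055300/1773517; 22055300/1773517 61842573/1773517]
step 2: K = P̄·Hᵀ·S⁻¹ = [171846704/1154493001 280089716/1154493001; 288555158/1154493001 -409106924/1154493001]
step 2: x' = x̄ + K·y = [-224475725/1154493001, 931845366/1154493001]
step 2: P' = (I − K·H)·P̄ = [449227224/1154493001 -501994132/1154493001; -501994132/1154493001 1041546356/1154493001]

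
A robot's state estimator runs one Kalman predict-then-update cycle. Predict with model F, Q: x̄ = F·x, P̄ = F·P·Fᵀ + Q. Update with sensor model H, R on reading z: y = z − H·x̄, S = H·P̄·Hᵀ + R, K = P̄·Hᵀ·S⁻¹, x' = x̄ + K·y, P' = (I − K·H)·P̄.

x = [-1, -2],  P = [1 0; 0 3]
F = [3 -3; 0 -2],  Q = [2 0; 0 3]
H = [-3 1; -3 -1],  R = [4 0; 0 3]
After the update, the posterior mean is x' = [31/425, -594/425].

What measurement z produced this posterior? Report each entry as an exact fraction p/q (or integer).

z = [-3, 2]

x̄ = F·x = [3, 4]
P̄ = F·P·Fᵀ + Q = [38 18; 18 15]
S = H·P̄·Hᵀ + R = [253 327; 327 468]
K = P̄·Hᵀ·S⁻¹ = [-196/1275 -668/3825; 479/1275 -1568/3825]
x' − x̄ = [-1244/425, -2294/425] = K·y
y = (KᵀK)⁻¹·Kᵀ·(x' − x̄) = [2, 15]
z = y + H·x̄ = [2, 15] + [-5, -13] = [-3, 2]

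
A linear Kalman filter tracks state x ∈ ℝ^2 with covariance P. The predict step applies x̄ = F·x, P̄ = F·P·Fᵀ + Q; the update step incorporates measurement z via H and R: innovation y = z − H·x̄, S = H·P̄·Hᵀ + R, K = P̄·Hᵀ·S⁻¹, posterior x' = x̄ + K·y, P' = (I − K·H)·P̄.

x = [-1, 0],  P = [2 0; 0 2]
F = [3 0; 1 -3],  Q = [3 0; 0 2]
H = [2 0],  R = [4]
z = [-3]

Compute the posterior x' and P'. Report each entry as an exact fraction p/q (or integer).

x̄ = F·x = [-3, -1]
P̄ = F·P·Fᵀ + Q = [21 6; 6 22]
y = z − H·x̄ = [3]
S = H·P̄·Hᵀ + R = [88]
K = P̄·Hᵀ·S⁻¹ = [21/44; 3/22]
x' = x̄ + K·y = [-69/44, -13/22]
P' = (I − K·H)·P̄ = [21/22 3/11; 3/11 224/11]

x' = [-69/44, -13/22]
P' = [21/22 3/11; 3/11 224/11]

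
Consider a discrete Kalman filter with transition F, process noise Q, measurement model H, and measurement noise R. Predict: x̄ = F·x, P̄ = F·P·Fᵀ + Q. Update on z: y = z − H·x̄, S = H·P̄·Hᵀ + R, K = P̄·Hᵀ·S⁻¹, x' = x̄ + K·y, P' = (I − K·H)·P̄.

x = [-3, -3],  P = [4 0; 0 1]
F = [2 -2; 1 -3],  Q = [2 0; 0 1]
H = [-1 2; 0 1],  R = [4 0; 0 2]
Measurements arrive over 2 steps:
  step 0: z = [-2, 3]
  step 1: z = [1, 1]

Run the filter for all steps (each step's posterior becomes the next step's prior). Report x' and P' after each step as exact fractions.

step 0: x' = [28/11, 106/55], P' = [76/11 28/11; 28/11 84/55]
step 1: x' = [2081/5107, 1943/5107], P' = [33516/5107 10620/5107; 10620/5107 6426/5107]

step 0: x̄ = F·x = [0, 6]
step 0: P̄ = F·P·Fᵀ + Q = [22 14; 14 14]
step 0: y = z − H·x̄ = [-14, -3]
step 0: S = H·P̄·Hᵀ + R = [26 14; 14 16]
step 0: K = P̄·Hᵀ·S⁻¹ = [-5/11 14/11; 7/55 42/55]
step 0: x' = x̄ + K·y = [28/11, 106/55]
step 0: P' = (I − K·H)·P̄ = [76/11 28/11; 28/11 84/55]
step 1: x̄ = F·x = [68/55, -178/55]
step 1: P̄ = F·P·Fᵀ + Q = [846/55 144/55; 144/55 351/55]
step 1: y = z − H·x̄ = [479/55, 233/55]
step 1: S = H·P̄·Hᵀ + R = [1894/55 558/55; 558/55 461/55]
step 1: K = P̄·Hᵀ·S⁻¹ = [-3069/5107 5310/5107; 558/5107 3213/5107]
step 1: x' = x̄ + K·y = [2081/5107, 1943/5107]
step 1: P' = (I − K·H)·P̄ = [33516/5107 10620/5107; 10620/5107 6426/5107]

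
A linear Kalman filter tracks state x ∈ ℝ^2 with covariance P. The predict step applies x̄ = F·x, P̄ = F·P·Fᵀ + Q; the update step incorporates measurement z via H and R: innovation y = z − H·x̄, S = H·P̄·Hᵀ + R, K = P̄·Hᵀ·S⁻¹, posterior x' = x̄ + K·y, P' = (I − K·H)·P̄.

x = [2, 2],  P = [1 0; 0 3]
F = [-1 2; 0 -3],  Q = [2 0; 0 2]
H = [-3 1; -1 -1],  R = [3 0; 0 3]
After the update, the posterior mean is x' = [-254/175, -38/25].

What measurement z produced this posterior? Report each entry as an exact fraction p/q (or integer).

z = [3, 3]

x̄ = F·x = [2, -6]
P̄ = F·P·Fᵀ + Q = [15 -18; -18 29]
S = H·P̄·Hᵀ + R = [275 -20; -20 11]
K = P̄·Hᵀ·S⁻¹ = [-211/875 -29/175; 33/125 -13/25]
x' − x̄ = [-604/175, 112/25] = K·y
y = (KᵀK)⁻¹·Kᵀ·(x' − x̄) = [15, -1]
z = y + H·x̄ = [15, -1] + [-12, 4] = [3, 3]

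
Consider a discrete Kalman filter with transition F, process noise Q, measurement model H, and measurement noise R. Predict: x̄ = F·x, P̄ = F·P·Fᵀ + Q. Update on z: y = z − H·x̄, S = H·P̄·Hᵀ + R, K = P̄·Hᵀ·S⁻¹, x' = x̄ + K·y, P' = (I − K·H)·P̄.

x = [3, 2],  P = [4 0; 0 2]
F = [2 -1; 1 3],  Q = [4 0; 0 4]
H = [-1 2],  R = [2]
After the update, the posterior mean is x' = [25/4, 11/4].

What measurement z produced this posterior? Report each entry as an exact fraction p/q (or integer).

z = [-1]

x̄ = F·x = [4, 9]
P̄ = F·P·Fᵀ + Q = [22 2; 2 26]
S = H·P̄·Hᵀ + R = [120]
K = P̄·Hᵀ·S⁻¹ = [-3/20; 5/12]
x' − x̄ = [9/4, -25/4] = K·y
y = (KᵀK)⁻¹·Kᵀ·(x' − x̄) = [-15]
z = y + H·x̄ = [-15] + [14] = [-1]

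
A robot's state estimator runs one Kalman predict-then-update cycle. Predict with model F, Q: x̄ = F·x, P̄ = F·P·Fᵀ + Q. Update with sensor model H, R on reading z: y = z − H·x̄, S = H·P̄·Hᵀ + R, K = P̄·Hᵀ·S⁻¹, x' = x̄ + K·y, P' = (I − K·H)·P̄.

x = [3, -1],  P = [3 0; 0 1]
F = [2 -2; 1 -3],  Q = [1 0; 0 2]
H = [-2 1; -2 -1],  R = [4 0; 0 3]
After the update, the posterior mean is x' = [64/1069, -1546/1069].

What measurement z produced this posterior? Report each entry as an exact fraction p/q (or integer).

z = [-2, 2]

x̄ = F·x = [8, 6]
P̄ = F·P·Fᵀ + Q = [17 12; 12 14]
S = H·P̄·Hᵀ + R = [38 54; 54 133]
K = P̄·Hᵀ·S⁻¹ = [-221/1069 -280/1069; 361/1069 -452/1069]
x' − x̄ = [-8488/1069, -7960/1069] = K·y
y = (KᵀK)⁻¹·Kᵀ·(x' − x̄) = [8, 24]
z = y + H·x̄ = [8, 24] + [-10, -22] = [-2, 2]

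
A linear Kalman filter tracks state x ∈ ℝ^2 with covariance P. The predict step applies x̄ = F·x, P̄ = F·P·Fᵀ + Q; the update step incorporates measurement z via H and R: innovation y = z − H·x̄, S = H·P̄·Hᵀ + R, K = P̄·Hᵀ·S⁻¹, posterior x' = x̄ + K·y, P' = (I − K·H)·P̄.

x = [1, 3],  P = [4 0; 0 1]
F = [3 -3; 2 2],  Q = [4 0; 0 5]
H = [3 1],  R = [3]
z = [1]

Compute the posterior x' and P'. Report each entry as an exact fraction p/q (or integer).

x' = [-1647/577, 5485/577]
P' = [1048/577 -2649/577; -2649/577 8184/577]

x̄ = F·x = [-6, 8]
P̄ = F·P·Fᵀ + Q = [49 18; 18 25]
y = z − H·x̄ = [11]
S = H·P̄·Hᵀ + R = [577]
K = P̄·Hᵀ·S⁻¹ = [165/577; 79/577]
x' = x̄ + K·y = [-1647/577, 5485/577]
P' = (I − K·H)·P̄ = [1048/577 -2649/577; -2649/577 8184/577]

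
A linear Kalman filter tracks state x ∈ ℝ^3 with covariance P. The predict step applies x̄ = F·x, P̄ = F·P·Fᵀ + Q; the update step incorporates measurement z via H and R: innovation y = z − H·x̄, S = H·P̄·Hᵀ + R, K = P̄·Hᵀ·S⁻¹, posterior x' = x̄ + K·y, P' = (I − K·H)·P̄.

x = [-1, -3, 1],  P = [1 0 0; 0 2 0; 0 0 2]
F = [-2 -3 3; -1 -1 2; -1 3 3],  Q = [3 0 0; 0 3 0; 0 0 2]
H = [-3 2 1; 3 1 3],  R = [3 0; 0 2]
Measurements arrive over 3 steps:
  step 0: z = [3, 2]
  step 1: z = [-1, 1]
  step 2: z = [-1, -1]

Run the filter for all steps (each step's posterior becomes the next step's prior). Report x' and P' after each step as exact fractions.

step 0: x̄ = F·x = [14, 6, -5]
step 0: P̄ = F·P·Fᵀ + Q = [43 20 2; 20 14 7; 2 7 39]
step 0: y = z − H·x̄ = [38, -31]
step 0: S = H·P̄·Hᵀ + R = [261 -145; -145 952]
step 0: K = P̄·Hᵀ·S⁻¹ = [-2081/7843 960/7843; -10025/227447 730/7843; 63594/227447 1405/7843]
step 0: x' = x̄ + K·y = [964/7843, 327462/227447, 16242/227447]
step 0: P' = (I − K·H)·P̄ = [7402/7843 13635/7843 -11307/7843; 13635/7843 922483/227447 -688796/227447; -11307/7843 -688796/227447 584665/227447]
step 1: x̄ = F·x = [-989572/227447, -322934/227447, 91196/20677]
step 1: P̄ = F·P·Fᵀ + Q = [36183449/227447 17176315/227447 -76924/20677; 17176315/227447 9015768/227447 -23864/20677; -76924/20677 -23864/20677 130044/20677]
step 1: y = z − H·x̄ = [-323041/20677, 509629/227447]
step 1: S = H·P̄·Hᵀ + R = [14703466/20677 -22596332/20677; -22596332/20677 434247973/227447]
step 1: K = P̄·Hᵀ·S⁻¹ = [-8652761059/37162735802 2794811132/18581367901; 848792449/37162735802 2799917075/18581367901; 4102061904/18581367901 2411759768/18581367901]
step 1: x' = x̄ + K·y = [-13978670857/37162735802, -53478020911/37162735802, 23269761492/18581367901]
step 1: P' = (I − K·H)·P̄ = [29738122137/37162735802 53560674317/37162735802 -21932632700/18581367901; 53560674317/37162735802 127833511109/37162735802 -46219310960/18581367901; -21932632700/18581367901 -46219310960/18581367901 38946909532/18581367901]
step 2: x̄ = F·x = [328009973399/37162735802, 80267868868/18581367901, -3418411462/18581367901]
step 2: P̄ = F·P·Fᵀ + Q = [4914993138675/37162735802 1158573759325/18581367901 -77937809241/18581367901; 1158573759325/18581367901 616486007411/18581367901 -25755192100/18581367901; -77937809241/18581367901 -25755192100/18581367901 116770958618/18581367901]
step 2: y = z − H·x̄ = [632632531847/37162735802, -1161217924963/37162735802]
step 2: S = H·P̄·Hᵀ + R = [22435298382297/37162735802 -33542244889281/37162735802; -33542244889281/37162735802 58432174663649/37162735802]
step 2: K = P̄·Hᵀ·S⁻¹ = [-1164624738865697/5001275538033996 250601313231241/1667091846011332; 37968311034623/1667091846011332 250890808736783/1667091846011332; 92024577603185/416772961502833 54120019332719/416772961502833]
step 2: x' = x̄ + K·y = [412786457981099/2500637769016998, 4156096054351/833545923005666, -201190730531397/416772961502833]
step 2: P' = (I − K·H)·P̄ = [4002252747060427/5001275538033996 2402786829036427/1667091846011332 -491986412469531/416772961502833; 2402786829036427/1667091846011332 5734675026055033/1667091846011332 -1036771157974229/416772961502833; -491986412469531/416772961502833 -1036771157974229/416772961502833 873656811349420/416772961502833]

step 0: x' = [964/7843, 327462/227447, 16242/227447], P' = [7402/7843 13635/7843 -11307/7843; 13635/7843 922483/227447 -688796/227447; -11307/7843 -688796/227447 584665/227447]
step 1: x' = [-13978670857/37162735802, -53478020911/37162735802, 23269761492/18581367901], P' = [29738122137/37162735802 53560674317/37162735802 -21932632700/18581367901; 53560674317/37162735802 127833511109/37162735802 -46219310960/18581367901; -21932632700/18581367901 -46219310960/18581367901 38946909532/18581367901]
step 2: x' = [412786457981099/2500637769016998, 4156096054351/833545923005666, -201190730531397/416772961502833], P' = [4002252747060427/5001275538033996 2402786829036427/1667091846011332 -491986412469531/416772961502833; 2402786829036427/1667091846011332 5734675026055033/1667091846011332 -1036771157974229/416772961502833; -491986412469531/416772961502833 -1036771157974229/416772961502833 873656811349420/416772961502833]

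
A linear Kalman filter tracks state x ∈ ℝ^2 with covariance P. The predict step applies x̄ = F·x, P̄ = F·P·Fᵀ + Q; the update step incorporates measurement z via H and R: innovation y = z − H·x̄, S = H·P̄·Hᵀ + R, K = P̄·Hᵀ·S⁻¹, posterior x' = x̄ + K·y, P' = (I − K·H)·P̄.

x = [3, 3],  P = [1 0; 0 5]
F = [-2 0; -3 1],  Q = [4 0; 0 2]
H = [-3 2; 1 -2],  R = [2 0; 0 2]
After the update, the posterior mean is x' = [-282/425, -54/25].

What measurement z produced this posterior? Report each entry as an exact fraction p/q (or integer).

z = [-3, 3]

x̄ = F·x = [-6, -6]
P̄ = F·P·Fᵀ + Q = [8 6; 6 16]
S = H·P̄·Hᵀ + R = [66 -40; -40 50]
K = P̄·Hᵀ·S⁻¹ = [-38/85 -186/425; -1/5 -17/25]
x' − x̄ = [2268/425, 96/25] = K·y
y = (KᵀK)⁻¹·Kᵀ·(x' − x̄) = [-9, -3]
z = y + H·x̄ = [-9, -3] + [6, 6] = [-3, 3]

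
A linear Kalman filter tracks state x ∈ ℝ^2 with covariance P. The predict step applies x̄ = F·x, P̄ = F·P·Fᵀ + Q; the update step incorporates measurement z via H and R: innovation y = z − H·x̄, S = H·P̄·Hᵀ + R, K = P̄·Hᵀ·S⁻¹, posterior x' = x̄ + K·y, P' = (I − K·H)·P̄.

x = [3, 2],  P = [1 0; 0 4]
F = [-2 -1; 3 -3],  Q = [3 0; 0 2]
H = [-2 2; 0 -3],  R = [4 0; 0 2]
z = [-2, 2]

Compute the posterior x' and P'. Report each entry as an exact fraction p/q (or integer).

x' = [-2771/4846, -1935/2423]
P' = [5313/4846 487/2423; 487/2423 528/2423]

x̄ = F·x = [-8, 3]
P̄ = F·P·Fᵀ + Q = [11 6; 6 47]
y = z − H·x̄ = [-24, 11]
S = H·P̄·Hᵀ + R = [188 -246; -246 425]
K = P̄·Hᵀ·S⁻¹ = [-4339/9692 -1461/4846; 41/4846 -792/2423]
x' = x̄ + K·y = [-2771/4846, -1935/2423]
P' = (I − K·H)·P̄ = [5313/4846 487/2423; 487/2423 528/2423]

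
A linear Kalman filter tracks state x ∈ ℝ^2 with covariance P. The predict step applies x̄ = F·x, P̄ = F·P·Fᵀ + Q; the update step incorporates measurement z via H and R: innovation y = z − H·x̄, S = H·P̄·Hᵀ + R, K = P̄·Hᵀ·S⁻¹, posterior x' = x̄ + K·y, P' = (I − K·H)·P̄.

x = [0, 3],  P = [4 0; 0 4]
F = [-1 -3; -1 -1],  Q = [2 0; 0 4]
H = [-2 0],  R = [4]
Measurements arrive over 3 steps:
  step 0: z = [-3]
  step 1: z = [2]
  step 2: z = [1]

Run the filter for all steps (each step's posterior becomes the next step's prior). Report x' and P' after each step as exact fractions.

step 0: x̄ = F·x = [-9, -3]
step 0: P̄ = F·P·Fᵀ + Q = [42 16; 16 12]
step 0: y = z − H·x̄ = [-21]
step 0: S = H·P̄·Hᵀ + R = [172]
step 0: K = P̄·Hᵀ·S⁻¹ = [-21/43; -8/43]
step 0: x' = x̄ + K·y = [54/43, 39/43]
step 0: P' = (I − K·H)·P̄ = [42/43 16/43; 16/43 260/43]
step 1: x̄ = F·x = [-171/43, -93/43]
step 1: P̄ = F·P·Fᵀ + Q = [2564/43 886/43; 886/43 506/43]
step 1: y = z − H·x̄ = [-256/43]
step 1: S = H·P̄·Hᵀ + R = [10428/43]
step 1: K = P̄·Hᵀ·S⁻¹ = [-1282/2607; -443/2607]
step 1: x' = x̄ + K·y = [-2735/2607, -3001/2607]
step 1: P' = (I − K·H)·P̄ = [2564/2607 886/2607; 886/2607 12422/2607]
step 2: x̄ = F·x = [11738/2607, 1912/869]
step 2: P̄ = F·P·Fᵀ + Q = [124892/2607 14458/869; 14458/869 9062/869]
step 2: y = z − H·x̄ = [26083/2607]
step 2: S = H·P̄·Hᵀ + R = [509996/2607]
step 2: K = P̄·Hᵀ·S⁻¹ = [-62446/127499; -21687/127499]
step 2: x' = x̄ + K·y = [-50708/127499, 63549/127499]
step 2: P' = (I − K·H)·P̄ = [124892/127499 43374/127499; 43374/127499 607934/127499]

step 0: x' = [54/43, 39/43], P' = [42/43 16/43; 16/43 260/43]
step 1: x' = [-2735/2607, -3001/2607], P' = [2564/2607 886/2607; 886/2607 12422/2607]
step 2: x' = [-50708/127499, 63549/127499], P' = [124892/127499 43374/127499; 43374/127499 607934/127499]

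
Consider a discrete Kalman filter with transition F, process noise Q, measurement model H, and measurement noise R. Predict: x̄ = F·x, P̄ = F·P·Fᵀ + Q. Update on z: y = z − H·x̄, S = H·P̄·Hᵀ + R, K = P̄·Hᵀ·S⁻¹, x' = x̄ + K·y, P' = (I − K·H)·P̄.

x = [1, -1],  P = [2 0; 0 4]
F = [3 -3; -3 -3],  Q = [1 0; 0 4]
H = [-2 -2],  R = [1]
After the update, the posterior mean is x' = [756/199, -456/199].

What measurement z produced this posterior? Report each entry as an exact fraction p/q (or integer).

x̄ = F·x = [6, 0]
P̄ = F·P·Fᵀ + Q = [55 18; 18 58]
S = H·P̄·Hᵀ + R = [597]
K = P̄·Hᵀ·S⁻¹ = [-146/597; -152/597]
x' − x̄ = [-438/199, -456/199] = K·y
y = (KᵀK)⁻¹·Kᵀ·(x' − x̄) = [9]
z = y + H·x̄ = [9] + [-12] = [-3]

z = [-3]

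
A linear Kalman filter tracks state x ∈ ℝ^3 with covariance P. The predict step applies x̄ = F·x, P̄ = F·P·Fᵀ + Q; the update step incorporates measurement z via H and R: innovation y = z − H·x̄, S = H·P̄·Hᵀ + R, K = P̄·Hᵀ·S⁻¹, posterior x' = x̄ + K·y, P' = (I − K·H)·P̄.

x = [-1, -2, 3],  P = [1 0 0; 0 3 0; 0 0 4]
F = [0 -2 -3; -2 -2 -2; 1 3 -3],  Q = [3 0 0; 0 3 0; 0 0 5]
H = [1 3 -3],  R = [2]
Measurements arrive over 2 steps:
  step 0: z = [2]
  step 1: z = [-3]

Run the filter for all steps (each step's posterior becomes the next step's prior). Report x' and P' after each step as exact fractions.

step 0: x̄ = F·x = [-5, 0, -16]
step 0: P̄ = F·P·Fᵀ + Q = [51 36 18; 36 35 4; 18 4 69]
step 0: y = z − H·x̄ = [-41]
step 0: S = H·P̄·Hᵀ + R = [1025]
step 0: K = P̄·Hᵀ·S⁻¹ = [21/205; 129/1025; -177/1025]
step 0: x' = x̄ + K·y = [-46/5, -129/25, -223/25]
step 0: P' = (I − K·H)·P̄ = [1650/41 4671/205 7407/205; 4671/205 19234/1025 26933/1025; 7407/205 26933/1025 39396/1025]
step 1: x̄ = F·x = [927/25, 1164/25, 52/25]
step 1: P̄ = F·P·Fᵀ + Q = [757771/1025 898272/1025 546/1025; 898272/1025 1101179/1025 -228/1025; 546/1025 -228/1025 7171/1025]
step 1: y = z − H·x̄ = [-4338/25]
step 1: S = H·P̄·Hᵀ + R = [16125431/1025]
step 1: K = P̄·Hᵀ·S⁻¹ = [3450949/16125431; 4202493/16125431; -3093/2303633]
step 1: x' = x̄ + K·y = [-877689/16125431, 21583482/16125431, 5328254/2303633]
step 1: P' = (I − K·H)·P̄ = [302765828/16125431 -17137425/16125431 11640555/2303633; -17137425/16125431 93696164/16125431 12168861/2303633; 11640555/2303633 12168861/2303633 16051108/2303633]

step 0: x' = [-46/5, -129/25, -223/25], P' = [1650/41 4671/205 7407/205; 4671/205 19234/1025 26933/1025; 7407/205 26933/1025 39396/1025]
step 1: x' = [-877689/16125431, 21583482/16125431, 5328254/2303633], P' = [302765828/16125431 -17137425/16125431 11640555/2303633; -17137425/16125431 93696164/16125431 12168861/2303633; 11640555/2303633 12168861/2303633 16051108/2303633]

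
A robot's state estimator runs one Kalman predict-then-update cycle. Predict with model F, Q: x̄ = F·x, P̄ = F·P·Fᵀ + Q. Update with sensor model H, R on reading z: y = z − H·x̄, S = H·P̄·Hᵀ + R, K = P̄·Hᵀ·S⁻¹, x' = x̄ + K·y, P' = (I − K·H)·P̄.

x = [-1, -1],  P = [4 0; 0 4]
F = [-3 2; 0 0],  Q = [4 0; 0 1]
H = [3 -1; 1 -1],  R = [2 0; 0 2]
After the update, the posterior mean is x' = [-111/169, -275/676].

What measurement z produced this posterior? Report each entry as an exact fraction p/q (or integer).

x̄ = F·x = [1, 0]
P̄ = F·P·Fᵀ + Q = [56 0; 0 1]
S = H·P̄·Hᵀ + R = [507 169; 169 59]
K = P̄·Hᵀ·S⁻¹ = [56/169 0; 55/676 -1/4]
x' − x̄ = [-280/169, -275/676] = K·y
y = (KᵀK)⁻¹·Kᵀ·(x' − x̄) = [-5, 0]
z = y + H·x̄ = [-5, 0] + [3, 1] = [-2, 1]

z = [-2, 1]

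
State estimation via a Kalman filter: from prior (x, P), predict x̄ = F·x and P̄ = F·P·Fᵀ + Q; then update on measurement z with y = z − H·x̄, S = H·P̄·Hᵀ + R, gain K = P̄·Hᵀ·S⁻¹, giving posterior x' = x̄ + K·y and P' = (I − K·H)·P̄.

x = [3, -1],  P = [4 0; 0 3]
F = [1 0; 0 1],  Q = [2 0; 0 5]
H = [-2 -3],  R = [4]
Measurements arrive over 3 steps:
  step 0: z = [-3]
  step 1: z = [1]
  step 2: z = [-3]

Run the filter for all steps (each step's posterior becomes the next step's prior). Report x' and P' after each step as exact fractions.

step 0: x̄ = F·x = [3, -1]
step 0: P̄ = F·P·Fᵀ + Q = [6 0; 0 8]
step 0: y = z − H·x̄ = [0]
step 0: S = H·P̄·Hᵀ + R = [100]
step 0: K = P̄·Hᵀ·S⁻¹ = [-3/25; -6/25]
step 0: x' = x̄ + K·y = [3, -1]
step 0: P' = (I − K·H)·P̄ = [114/25 -72/25; -72/25 56/25]
step 1: x̄ = F·x = [3, -1]
step 1: P̄ = F·P·Fᵀ + Q = [164/25 -72/25; -72/25 181/25]
step 1: y = z − H·x̄ = [4]
step 1: S = H·P̄·Hᵀ + R = [1521/25]
step 1: K = P̄·Hᵀ·S⁻¹ = [-112/1521; -133/507]
step 1: x' = x̄ + K·y = [4115/1521, -1039/507]
step 1: P' = (I − K·H)·P̄ = [9476/1521 -2056/507; -2056/507 516/169]
step 2: x̄ = F·x = [4115/1521, -1039/507]
step 2: P̄ = F·P·Fᵀ + Q = [12518/1521 -2056/507; -2056/507 1361/169]
step 2: y = z − H·x̄ = [-5684/1521]
step 2: S = H·P̄·Hᵀ + R = [92381/1521]
step 2: K = P̄·Hᵀ·S⁻¹ = [-6532/92381; -24411/92381]
step 2: x' = x̄ + K·y = [274343/92381, -98093/92381]
step 2: P' = (I − K·H)·P̄ = [732254/92381 -479460/92381; -479460/92381 352188/92381]

step 0: x' = [3, -1], P' = [114/25 -72/25; -72/25 56/25]
step 1: x' = [4115/1521, -1039/507], P' = [9476/1521 -2056/507; -2056/507 516/169]
step 2: x' = [274343/92381, -98093/92381], P' = [732254/92381 -479460/92381; -479460/92381 352188/92381]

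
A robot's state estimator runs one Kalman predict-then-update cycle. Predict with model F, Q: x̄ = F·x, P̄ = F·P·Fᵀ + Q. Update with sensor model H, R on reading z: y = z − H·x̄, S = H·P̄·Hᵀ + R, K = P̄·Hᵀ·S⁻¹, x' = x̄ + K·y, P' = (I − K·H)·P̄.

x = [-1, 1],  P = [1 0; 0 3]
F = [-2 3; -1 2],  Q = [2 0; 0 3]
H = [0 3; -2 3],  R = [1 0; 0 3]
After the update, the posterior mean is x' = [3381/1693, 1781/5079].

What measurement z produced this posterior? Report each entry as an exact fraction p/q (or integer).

x̄ = F·x = [5, 3]
P̄ = F·P·Fᵀ + Q = [33 20; 20 16]
S = H·P̄·Hᵀ + R = [145 24; 24 39]
K = P̄·Hᵀ·S⁻¹ = [828/1693 -770/1693; 560/1693 8/5079]
x' − x̄ = [-5084/1693, -13456/5079] = K·y
y = (KᵀK)⁻¹·Kᵀ·(x' − x̄) = [-8, -2]
z = y + H·x̄ = [-8, -2] + [9, -1] = [1, -3]

z = [1, -3]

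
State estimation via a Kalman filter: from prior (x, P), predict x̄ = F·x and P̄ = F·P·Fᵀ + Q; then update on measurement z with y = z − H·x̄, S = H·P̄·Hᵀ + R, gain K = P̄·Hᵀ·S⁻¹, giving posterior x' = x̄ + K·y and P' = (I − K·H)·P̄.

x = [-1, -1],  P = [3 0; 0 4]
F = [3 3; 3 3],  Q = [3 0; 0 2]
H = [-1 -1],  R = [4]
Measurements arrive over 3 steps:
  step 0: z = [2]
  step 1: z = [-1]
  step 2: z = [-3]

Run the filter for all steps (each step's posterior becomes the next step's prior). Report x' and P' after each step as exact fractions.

step 0: x̄ = F·x = [-6, -6]
step 0: P̄ = F·P·Fᵀ + Q = [66 63; 63 65]
step 0: y = z − H·x̄ = [-10]
step 0: S = H·P̄·Hᵀ + R = [261]
step 0: K = P̄·Hᵀ·S⁻¹ = [-43/87; -128/261]
step 0: x' = x̄ + K·y = [-92/87, -286/261]
step 0: P' = (I − K·H)·P̄ = [65/29 -23/87; -23/87 581/261]
step 1: x̄ = F·x = [-562/87, -562/87]
step 1: P̄ = F·P·Fᵀ + Q = [1115/29 1028/29; 1028/29 1086/29]
step 1: y = z − H·x̄ = [-1211/87]
step 1: S = H·P̄·Hᵀ + R = [4373/29]
step 1: K = P̄·Hᵀ·S⁻¹ = [-2143/4373; -2114/4373]
step 1: x' = x̄ + K·y = [1581/4373, 3532/13119]
step 1: P' = (I − K·H)·P̄ = [9774/4373 -1202/4373; -1202/4373 9658/4373]
step 2: x̄ = F·x = [8275/4373, 8275/4373]
step 2: P̄ = F·P·Fᵀ + Q = [166371/4373 153252/4373; 153252/4373 161998/4373]
step 2: y = z − H·x̄ = [3431/4373]
step 2: S = H·P̄·Hᵀ + R = [652365/4373]
step 2: K = P̄·Hᵀ·S⁻¹ = [-106541/217455; -63050/130473]
step 2: x' = x̄ + K·y = [327898/217455, 197425/130473]
step 2: P' = (I − K·H)·P̄ = [161998/72485 -11966/43491; -11966/43491 288098/130473]

step 0: x' = [-92/87, -286/261], P' = [65/29 -23/87; -23/87 581/261]
step 1: x' = [1581/4373, 3532/13119], P' = [9774/4373 -1202/4373; -1202/4373 9658/4373]
step 2: x' = [327898/217455, 197425/130473], P' = [161998/72485 -11966/43491; -11966/43491 288098/130473]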